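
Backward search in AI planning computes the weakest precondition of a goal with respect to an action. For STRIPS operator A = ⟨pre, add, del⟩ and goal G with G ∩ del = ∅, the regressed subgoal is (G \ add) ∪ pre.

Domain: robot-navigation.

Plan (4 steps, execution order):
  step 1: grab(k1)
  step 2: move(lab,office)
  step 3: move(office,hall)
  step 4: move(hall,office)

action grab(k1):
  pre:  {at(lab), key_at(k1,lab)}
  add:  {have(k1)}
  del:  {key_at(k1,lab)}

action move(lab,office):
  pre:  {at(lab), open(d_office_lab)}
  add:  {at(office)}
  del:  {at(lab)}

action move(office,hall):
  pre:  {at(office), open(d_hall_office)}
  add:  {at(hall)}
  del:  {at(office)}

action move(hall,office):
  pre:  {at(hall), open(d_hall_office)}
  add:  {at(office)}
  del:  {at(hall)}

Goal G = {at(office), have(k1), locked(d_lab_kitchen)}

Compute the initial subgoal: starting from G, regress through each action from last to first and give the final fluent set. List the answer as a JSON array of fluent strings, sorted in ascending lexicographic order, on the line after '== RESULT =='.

Work backward from the goal:
  through step 4 (move(hall,office)): drop {at(office)}, keep {have(k1), locked(d_lab_kitchen)}, require {at(hall), open(d_hall_office)}
    → {at(hall), have(k1), locked(d_lab_kitchen), open(d_hall_office)}
  through step 3 (move(office,hall)): drop {at(hall)}, keep {have(k1), locked(d_lab_kitchen), open(d_hall_office)}, require {at(office), open(d_hall_office)}
    → {at(office), have(k1), locked(d_lab_kitchen), open(d_hall_office)}
  through step 2 (move(lab,office)): drop {at(office)}, keep {have(k1), locked(d_lab_kitchen), open(d_hall_office)}, require {at(lab), open(d_office_lab)}
    → {at(lab), have(k1), locked(d_lab_kitchen), open(d_hall_office), open(d_office_lab)}
  through step 1 (grab(k1)): drop {have(k1)}, keep {at(lab), locked(d_lab_kitchen), open(d_hall_office), open(d_office_lab)}, require {at(lab), key_at(k1,lab)}
    → {at(lab), key_at(k1,lab), locked(d_lab_kitchen), open(d_hall_office), open(d_office_lab)}

== RESULT ==
["at(lab)", "key_at(k1,lab)", "locked(d_lab_kitchen)", "open(d_hall_office)", "open(d_office_lab)"]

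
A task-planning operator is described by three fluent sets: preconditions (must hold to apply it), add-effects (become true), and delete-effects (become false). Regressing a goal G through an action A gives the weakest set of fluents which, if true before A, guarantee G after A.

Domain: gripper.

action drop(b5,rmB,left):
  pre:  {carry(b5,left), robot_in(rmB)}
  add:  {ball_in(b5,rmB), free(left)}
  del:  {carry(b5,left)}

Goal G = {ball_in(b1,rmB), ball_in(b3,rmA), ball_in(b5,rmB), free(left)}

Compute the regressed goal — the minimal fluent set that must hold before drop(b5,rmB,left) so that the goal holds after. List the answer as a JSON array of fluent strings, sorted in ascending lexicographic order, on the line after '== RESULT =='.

Compute (G \ add) ∪ pre:
  G ∩ del = {}  (empty — regression defined)
  G \ add = {ball_in(b1,rmB), ball_in(b3,rmA), ball_in(b5,rmB), free(left)} \ {ball_in(b5,rmB), free(left)} = {ball_in(b1,rmB), ball_in(b3,rmA)}
  ∪ pre   = {ball_in(b1,rmB), ball_in(b3,rmA)} ∪ {carry(b5,left), robot_in(rmB)}
          = {ball_in(b1,rmB), ball_in(b3,rmA), carry(b5,left), robot_in(rmB)}

== RESULT ==
["ball_in(b1,rmB)", "ball_in(b3,rmA)", "carry(b5,left)", "robot_in(rmB)"]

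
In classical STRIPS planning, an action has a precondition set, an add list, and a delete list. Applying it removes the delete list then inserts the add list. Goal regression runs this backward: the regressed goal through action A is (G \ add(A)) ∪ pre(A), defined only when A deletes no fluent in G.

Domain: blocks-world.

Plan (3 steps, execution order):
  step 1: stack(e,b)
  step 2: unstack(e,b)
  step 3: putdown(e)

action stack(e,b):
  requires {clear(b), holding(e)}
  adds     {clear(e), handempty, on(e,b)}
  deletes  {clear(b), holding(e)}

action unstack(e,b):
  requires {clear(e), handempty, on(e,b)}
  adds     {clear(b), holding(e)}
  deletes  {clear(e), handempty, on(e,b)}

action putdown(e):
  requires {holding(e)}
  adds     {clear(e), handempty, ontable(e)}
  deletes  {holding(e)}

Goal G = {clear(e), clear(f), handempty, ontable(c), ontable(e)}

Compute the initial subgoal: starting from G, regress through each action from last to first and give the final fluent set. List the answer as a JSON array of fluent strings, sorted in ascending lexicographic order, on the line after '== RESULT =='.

Work backward from the goal:
  through step 3 (putdown(e)): drop {clear(e), handempty, ontable(e)}, keep {clear(f), ontable(c)}, require {holding(e)}
    → {clear(f), holding(e), ontable(c)}
  through step 2 (unstack(e,b)): drop {holding(e)}, keep {clear(f), ontable(c)}, require {clear(e), handempty, on(e,b)}
    → {clear(e), clear(f), handempty, on(e,b), ontable(c)}
  through step 1 (stack(e,b)): drop {clear(e), handempty, on(e,b)}, keep {clear(f), ontable(c)}, require {clear(b), holding(e)}
    → {clear(b), clear(f), holding(e), ontable(c)}

== RESULT ==
["clear(b)", "clear(f)", "holding(e)", "ontable(c)"]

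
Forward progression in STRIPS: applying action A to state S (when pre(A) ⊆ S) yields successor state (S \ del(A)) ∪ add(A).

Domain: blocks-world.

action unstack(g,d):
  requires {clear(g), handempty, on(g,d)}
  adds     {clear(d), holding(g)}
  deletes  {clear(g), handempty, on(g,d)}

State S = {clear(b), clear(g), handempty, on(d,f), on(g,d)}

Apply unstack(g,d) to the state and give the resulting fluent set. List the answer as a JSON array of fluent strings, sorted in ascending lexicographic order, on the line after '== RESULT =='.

Progress:
  pre ⊆ S: {clear(g), handempty, on(g,d)} ⊆ S  — applicable
  S \ del = {clear(b), on(d,f)}
  ∪ add   = {clear(b), clear(d), holding(g), on(d,f)}

== RESULT ==
["clear(b)", "clear(d)", "holding(g)", "on(d,f)"]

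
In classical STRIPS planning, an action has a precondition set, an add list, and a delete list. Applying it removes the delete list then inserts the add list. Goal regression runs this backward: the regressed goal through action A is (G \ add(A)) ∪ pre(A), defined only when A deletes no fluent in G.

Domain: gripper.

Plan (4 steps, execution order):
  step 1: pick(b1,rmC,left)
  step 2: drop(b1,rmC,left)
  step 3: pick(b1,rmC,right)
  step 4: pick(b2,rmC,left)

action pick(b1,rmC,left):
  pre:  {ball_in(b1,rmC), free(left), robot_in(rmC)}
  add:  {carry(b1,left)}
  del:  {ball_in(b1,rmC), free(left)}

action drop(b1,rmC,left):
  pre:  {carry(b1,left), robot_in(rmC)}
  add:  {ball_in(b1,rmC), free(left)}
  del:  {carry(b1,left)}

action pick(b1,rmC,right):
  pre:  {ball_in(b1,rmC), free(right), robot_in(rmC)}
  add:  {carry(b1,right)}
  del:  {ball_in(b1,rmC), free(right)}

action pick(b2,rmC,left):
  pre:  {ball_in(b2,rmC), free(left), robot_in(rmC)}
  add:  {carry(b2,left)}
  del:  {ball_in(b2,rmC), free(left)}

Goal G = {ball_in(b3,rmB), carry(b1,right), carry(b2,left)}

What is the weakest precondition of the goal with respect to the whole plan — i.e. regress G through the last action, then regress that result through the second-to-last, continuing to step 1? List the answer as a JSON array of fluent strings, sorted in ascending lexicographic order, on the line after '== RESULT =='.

Regress step by step:
  through step 4 (pick(b2,rmC,left)): drop {carry(b2,left)}, keep {ball_in(b3,rmB), carry(b1,right)}, require {ball_in(b2,rmC), free(left), robot_in(rmC)}
    → {ball_in(b2,rmC), ball_in(b3,rmB), carry(b1,right), free(left), robot_in(rmC)}
  through step 3 (pick(b1,rmC,right)): drop {carry(b1,right)}, keep {ball_in(b2,rmC), ball_in(b3,rmB), free(left), robot_in(rmC)}, require {ball_in(b1,rmC), free(right), robot_in(rmC)}
    → {ball_in(b1,rmC), ball_in(b2,rmC), ball_in(b3,rmB), free(left), free(right), robot_in(rmC)}
  through step 2 (drop(b1,rmC,left)): drop {ball_in(b1,rmC), free(left)}, keep {ball_in(b2,rmC), ball_in(b3,rmB), free(right), robot_in(rmC)}, require {carry(b1,left), robot_in(rmC)}
    → {ball_in(b2,rmC), ball_in(b3,rmB), carry(b1,left), free(right), robot_in(rmC)}
  through step 1 (pick(b1,rmC,left)): drop {carry(b1,left)}, keep {ball_in(b2,rmC), ball_in(b3,rmB), free(right), robot_in(rmC)}, require {ball_in(b1,rmC), free(left), robot_in(rmC)}
    → {ball_in(b1,rmC), ball_in(b2,rmC), ball_in(b3,rmB), free(left), free(right), robot_in(rmC)}

== RESULT ==
["ball_in(b1,rmC)", "ball_in(b2,rmC)", "ball_in(b3,rmB)", "free(left)", "free(right)", "robot_in(rmC)"]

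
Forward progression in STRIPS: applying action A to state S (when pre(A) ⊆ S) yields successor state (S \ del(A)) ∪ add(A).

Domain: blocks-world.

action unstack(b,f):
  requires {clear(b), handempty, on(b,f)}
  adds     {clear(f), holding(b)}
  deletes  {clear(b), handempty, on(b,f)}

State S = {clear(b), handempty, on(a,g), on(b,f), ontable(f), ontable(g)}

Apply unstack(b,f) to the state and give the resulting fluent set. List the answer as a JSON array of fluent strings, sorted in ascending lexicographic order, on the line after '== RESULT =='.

Compute (S \ del) ∪ add:
  pre ⊆ S: {clear(b), handempty, on(b,f)} ⊆ S  — applicable
  S \ del = {on(a,g), ontable(f), ontable(g)}
  ∪ add   = {clear(f), holding(b), on(a,g), ontable(f), ontable(g)}

== RESULT ==
["clear(f)", "holding(b)", "on(a,g)", "ontable(f)", "ontable(g)"]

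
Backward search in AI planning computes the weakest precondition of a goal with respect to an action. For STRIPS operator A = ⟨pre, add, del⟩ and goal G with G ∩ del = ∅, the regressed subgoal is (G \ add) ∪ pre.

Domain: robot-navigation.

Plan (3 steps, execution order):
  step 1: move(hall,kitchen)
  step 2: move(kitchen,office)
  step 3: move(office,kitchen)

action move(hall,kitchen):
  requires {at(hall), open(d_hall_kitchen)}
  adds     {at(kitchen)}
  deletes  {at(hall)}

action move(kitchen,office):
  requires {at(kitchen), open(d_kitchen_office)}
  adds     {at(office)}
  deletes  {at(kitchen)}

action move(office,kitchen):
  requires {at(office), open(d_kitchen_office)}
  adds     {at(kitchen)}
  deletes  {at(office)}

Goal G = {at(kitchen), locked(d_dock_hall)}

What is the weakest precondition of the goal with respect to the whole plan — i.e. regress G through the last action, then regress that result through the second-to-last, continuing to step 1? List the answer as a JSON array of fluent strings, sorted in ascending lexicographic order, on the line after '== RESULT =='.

Regress step by step:
  through step 3 (move(office,kitchen)): drop {at(kitchen)}, keep {locked(d_dock_hall)}, require {at(office), open(d_kitchen_office)}
    → {at(office), locked(d_dock_hall), open(d_kitchen_office)}
  through step 2 (move(kitchen,office)): drop {at(office)}, keep {locked(d_dock_hall), open(d_kitchen_office)}, require {at(kitchen), open(d_kitchen_office)}
    → {at(kitchen), locked(d_dock_hall), open(d_kitchen_office)}
  through step 1 (move(hall,kitchen)): drop {at(kitchen)}, keep {locked(d_dock_hall), open(d_kitchen_office)}, require {at(hall), open(d_hall_kitchen)}
    → {at(hall), locked(d_dock_hall), open(d_hall_kitchen), open(d_kitchen_office)}

== RESULT ==
["at(hall)", "locked(d_dock_hall)", "open(d_hall_kitchen)", "open(d_kitchen_office)"]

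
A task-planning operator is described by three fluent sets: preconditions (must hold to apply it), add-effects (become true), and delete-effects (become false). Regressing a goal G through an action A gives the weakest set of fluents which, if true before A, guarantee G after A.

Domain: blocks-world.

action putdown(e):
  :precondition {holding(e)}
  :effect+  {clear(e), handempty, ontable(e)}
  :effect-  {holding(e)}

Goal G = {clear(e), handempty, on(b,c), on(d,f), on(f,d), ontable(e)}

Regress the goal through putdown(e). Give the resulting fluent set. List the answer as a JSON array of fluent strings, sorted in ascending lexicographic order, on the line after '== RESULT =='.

Regress:
  G ∩ del = {}  (empty — regression defined)
  G \ add = {clear(e), handempty, on(b,c), on(d,f), on(f,d), ontable(e)} \ {clear(e), handempty, ontable(e)} = {on(b,c), on(d,f), on(f,d)}
  ∪ pre   = {on(b,c), on(d,f), on(f,d)} ∪ {holding(e)}
          = {holding(e), on(b,c), on(d,f), on(f,d)}

== RESULT ==
["holding(e)", "on(b,c)", "on(d,f)", "on(f,d)"]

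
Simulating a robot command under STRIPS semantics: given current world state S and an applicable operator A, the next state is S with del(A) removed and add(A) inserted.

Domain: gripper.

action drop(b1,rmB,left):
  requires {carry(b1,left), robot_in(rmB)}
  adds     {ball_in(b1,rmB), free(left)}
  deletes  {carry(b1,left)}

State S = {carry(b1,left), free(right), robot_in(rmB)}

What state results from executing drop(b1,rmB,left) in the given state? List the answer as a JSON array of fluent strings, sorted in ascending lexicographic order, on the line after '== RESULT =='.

Compute (S \ del) ∪ add:
  pre ⊆ S: {carry(b1,left), robot_in(rmB)} ⊆ S  — applicable
  S \ del = {free(right), robot_in(rmB)}
  ∪ add   = {ball_in(b1,rmB), free(left), free(right), robot_in(rmB)}

== RESULT ==
["ball_in(b1,rmB)", "free(left)", "free(right)", "robot_in(rmB)"]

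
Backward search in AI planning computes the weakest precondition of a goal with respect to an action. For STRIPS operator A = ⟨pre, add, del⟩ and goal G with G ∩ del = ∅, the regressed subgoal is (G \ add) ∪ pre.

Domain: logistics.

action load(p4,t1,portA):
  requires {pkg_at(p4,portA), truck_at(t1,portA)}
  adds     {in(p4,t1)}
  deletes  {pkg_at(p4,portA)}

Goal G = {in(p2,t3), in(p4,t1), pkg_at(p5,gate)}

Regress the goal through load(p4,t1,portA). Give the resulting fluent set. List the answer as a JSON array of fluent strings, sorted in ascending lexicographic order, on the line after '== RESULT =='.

Regress:
  G ∩ del = {}  (empty — regression defined)
  G \ add = {in(p2,t3), in(p4,t1), pkg_at(p5,gate)} \ {in(p4,t1)} = {in(p2,t3), pkg_at(p5,gate)}
  ∪ pre   = {in(p2,t3), pkg_at(p5,gate)} ∪ {pkg_at(p4,portA), truck_at(t1,portA)}
          = {in(p2,t3), pkg_at(p4,portA), pkg_at(p5,gate), truck_at(t1,portA)}

== RESULT ==
["in(p2,t3)", "pkg_at(p4,portA)", "pkg_at(p5,gate)", "truck_at(t1,portA)"]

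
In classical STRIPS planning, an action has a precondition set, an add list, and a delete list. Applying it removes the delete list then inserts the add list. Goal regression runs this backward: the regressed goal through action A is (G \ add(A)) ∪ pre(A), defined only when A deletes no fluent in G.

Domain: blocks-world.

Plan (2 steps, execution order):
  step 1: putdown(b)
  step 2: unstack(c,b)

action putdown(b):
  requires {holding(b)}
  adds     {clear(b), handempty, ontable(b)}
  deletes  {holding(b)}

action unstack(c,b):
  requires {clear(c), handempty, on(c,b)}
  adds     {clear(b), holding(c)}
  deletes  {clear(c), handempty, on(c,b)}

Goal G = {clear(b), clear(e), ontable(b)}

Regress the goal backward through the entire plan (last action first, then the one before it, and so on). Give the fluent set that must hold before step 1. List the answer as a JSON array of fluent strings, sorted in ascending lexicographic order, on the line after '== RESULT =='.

Regress step by step:
  through step 2 (unstack(c,b)): drop {clear(b)}, keep {clear(e), ontable(b)}, require {clear(c), handempty, on(c,b)}
    → {clear(c), clear(e), handempty, on(c,b), ontable(b)}
  through step 1 (putdown(b)): drop {handempty, ontable(b)}, keep {clear(c), clear(e), on(c,b)}, require {holding(b)}
    → {clear(c), clear(e), holding(b), on(c,b)}

== RESULT ==
["clear(c)", "clear(e)", "holding(b)", "on(c,b)"]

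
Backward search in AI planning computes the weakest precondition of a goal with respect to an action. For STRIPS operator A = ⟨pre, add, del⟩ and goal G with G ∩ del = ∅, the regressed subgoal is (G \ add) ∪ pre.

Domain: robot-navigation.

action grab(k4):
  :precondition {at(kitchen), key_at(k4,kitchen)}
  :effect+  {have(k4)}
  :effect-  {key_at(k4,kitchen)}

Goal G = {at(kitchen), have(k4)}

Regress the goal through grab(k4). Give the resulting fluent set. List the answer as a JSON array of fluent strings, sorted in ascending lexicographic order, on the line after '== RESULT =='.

Compute (G \ add) ∪ pre:
  G ∩ del = {}  (empty — regression defined)
  G \ add = {at(kitchen), have(k4)} \ {have(k4)} = {at(kitchen)}
  ∪ pre   = {at(kitchen)} ∪ {at(kitchen), key_at(k4,kitchen)}
          = {at(kitchen), key_at(k4,kitchen)}

== RESULT ==
["at(kitchen)", "key_at(k4,kitchen)"]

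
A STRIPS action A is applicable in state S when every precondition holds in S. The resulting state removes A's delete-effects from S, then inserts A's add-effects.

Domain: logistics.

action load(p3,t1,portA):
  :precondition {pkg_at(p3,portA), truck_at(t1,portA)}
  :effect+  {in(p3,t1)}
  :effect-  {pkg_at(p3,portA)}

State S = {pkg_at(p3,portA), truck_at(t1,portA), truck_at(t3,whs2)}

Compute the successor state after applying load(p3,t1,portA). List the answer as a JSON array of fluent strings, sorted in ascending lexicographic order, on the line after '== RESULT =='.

Compute (S \ del) ∪ add:
  pre ⊆ S: {pkg_at(p3,portA), truck_at(t1,portA)} ⊆ S  — applicable
  S \ del = {truck_at(t1,portA), truck_at(t3,whs2)}
  ∪ add   = {in(p3,t1), truck_at(t1,portA), truck_at(t3,whs2)}

== RESULT ==
["in(p3,t1)", "truck_at(t1,portA)", "truck_at(t3,whs2)"]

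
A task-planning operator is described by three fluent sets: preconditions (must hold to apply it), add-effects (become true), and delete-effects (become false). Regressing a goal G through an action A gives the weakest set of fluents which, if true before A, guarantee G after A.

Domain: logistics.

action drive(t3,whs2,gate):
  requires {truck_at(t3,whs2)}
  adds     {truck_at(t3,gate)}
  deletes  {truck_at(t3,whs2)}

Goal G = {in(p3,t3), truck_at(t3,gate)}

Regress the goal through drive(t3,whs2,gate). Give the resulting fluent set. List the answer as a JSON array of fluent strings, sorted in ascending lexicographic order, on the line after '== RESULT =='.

Compute (G \ add) ∪ pre:
  G ∩ del = {}  (empty — regression defined)
  G \ add = {in(p3,t3), truck_at(t3,gate)} \ {truck_at(t3,gate)} = {in(p3,t3)}
  ∪ pre   = {in(p3,t3)} ∪ {truck_at(t3,whs2)}
          = {in(p3,t3), truck_at(t3,whs2)}

== RESULT ==
["in(p3,t3)", "truck_at(t3,whs2)"]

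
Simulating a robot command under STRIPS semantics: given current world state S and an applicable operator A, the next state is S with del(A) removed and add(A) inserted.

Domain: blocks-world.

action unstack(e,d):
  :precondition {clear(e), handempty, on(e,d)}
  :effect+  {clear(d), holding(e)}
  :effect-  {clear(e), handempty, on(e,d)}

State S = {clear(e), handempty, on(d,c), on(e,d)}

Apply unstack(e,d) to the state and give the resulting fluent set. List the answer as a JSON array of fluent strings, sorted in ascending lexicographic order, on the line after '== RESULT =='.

Compute (S \ del) ∪ add:
  pre ⊆ S: {clear(e), handempty, on(e,d)} ⊆ S  — applicable
  S \ del = {on(d,c)}
  ∪ add   = {clear(d), holding(e), on(d,c)}

== RESULT ==
["clear(d)", "holding(e)", "on(d,c)"]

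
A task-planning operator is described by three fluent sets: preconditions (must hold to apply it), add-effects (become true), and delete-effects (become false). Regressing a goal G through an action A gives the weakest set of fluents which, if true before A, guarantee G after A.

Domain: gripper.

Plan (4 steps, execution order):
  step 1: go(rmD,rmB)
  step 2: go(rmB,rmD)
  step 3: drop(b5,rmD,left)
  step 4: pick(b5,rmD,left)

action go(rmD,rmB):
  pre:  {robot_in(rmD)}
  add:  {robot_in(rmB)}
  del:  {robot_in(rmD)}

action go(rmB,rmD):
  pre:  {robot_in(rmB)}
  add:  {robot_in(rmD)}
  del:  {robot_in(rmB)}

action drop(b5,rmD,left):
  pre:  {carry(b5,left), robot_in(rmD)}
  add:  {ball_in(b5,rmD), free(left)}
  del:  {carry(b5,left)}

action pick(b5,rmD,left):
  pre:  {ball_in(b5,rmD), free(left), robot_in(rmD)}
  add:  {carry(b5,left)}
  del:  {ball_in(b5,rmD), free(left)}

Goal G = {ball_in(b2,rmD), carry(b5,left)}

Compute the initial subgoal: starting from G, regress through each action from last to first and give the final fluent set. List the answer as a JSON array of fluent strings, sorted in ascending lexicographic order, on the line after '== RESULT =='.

Regress step by step:
  through step 4 (pick(b5,rmD,left)): drop {carry(b5,left)}, keep {ball_in(b2,rmD)}, require {ball_in(b5,rmD), free(left), robot_in(rmD)}
    → {ball_in(b2,rmD), ball_in(b5,rmD), free(left), robot_in(rmD)}
  through step 3 (drop(b5,rmD,left)): drop {ball_in(b5,rmD), free(left)}, keep {ball_in(b2,rmD), robot_in(rmD)}, require {carry(b5,left), robot_in(rmD)}
    → {ball_in(b2,rmD), carry(b5,left), robot_in(rmD)}
  through step 2 (go(rmB,rmD)): drop {robot_in(rmD)}, keep {ball_in(b2,rmD), carry(b5,left)}, require {robot_in(rmB)}
    → {ball_in(b2,rmD), carry(b5,left), robot_in(rmB)}
  through step 1 (go(rmD,rmB)): drop {robot_in(rmB)}, keep {ball_in(b2,rmD), carry(b5,left)}, require {robot_in(rmD)}
    → {ball_in(b2,rmD), carry(b5,left), robot_in(rmD)}

== RESULT ==
["ball_in(b2,rmD)", "carry(b5,left)", "robot_in(rmD)"]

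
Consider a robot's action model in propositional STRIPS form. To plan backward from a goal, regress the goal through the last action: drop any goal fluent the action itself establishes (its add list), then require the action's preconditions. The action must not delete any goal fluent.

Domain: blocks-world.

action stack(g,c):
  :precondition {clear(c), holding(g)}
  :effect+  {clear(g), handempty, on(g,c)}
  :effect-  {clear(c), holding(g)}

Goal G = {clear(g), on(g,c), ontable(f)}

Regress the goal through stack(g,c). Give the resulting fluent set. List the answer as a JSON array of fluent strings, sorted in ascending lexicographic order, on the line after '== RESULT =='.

Compute (G \ add) ∪ pre:
  G ∩ del = {}  (empty — regression defined)
  G \ add = {clear(g), on(g,c), ontable(f)} \ {clear(g), handempty, on(g,c)} = {ontable(f)}
  ∪ pre   = {ontable(f)} ∪ {clear(c), holding(g)}
          = {clear(c), holding(g), ontable(f)}

== RESULT ==
["clear(c)", "holding(g)", "ontable(f)"]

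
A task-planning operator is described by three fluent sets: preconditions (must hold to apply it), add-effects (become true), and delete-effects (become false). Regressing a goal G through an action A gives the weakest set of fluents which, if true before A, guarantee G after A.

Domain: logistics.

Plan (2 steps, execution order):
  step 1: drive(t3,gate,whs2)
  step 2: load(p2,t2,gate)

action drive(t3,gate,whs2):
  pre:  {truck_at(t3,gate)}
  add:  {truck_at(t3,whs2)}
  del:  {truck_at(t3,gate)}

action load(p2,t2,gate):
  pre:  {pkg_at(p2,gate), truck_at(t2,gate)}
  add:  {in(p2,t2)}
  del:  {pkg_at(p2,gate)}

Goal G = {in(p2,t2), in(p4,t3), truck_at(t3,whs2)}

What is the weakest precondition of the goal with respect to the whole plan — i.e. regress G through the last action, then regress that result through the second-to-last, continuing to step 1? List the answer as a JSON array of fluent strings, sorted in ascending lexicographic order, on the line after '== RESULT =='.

Work backward from the goal:
  through step 2 (load(p2,t2,gate)): drop {in(p2,t2)}, keep {in(p4,t3), truck_at(t3,whs2)}, require {pkg_at(p2,gate), truck_at(t2,gate)}
    → {in(p4,t3), pkg_at(p2,gate), truck_at(t2,gate), truck_at(t3,whs2)}
  through step 1 (drive(t3,gate,whs2)): drop {truck_at(t3,whs2)}, keep {in(p4,t3), pkg_at(p2,gate), truck_at(t2,gate)}, require {truck_at(t3,gate)}
    → {in(p4,t3), pkg_at(p2,gate), truck_at(t2,gate), truck_at(t3,gate)}

== RESULT ==
["in(p4,t3)", "pkg_at(p2,gate)", "truck_at(t2,gate)", "truck_at(t3,gate)"]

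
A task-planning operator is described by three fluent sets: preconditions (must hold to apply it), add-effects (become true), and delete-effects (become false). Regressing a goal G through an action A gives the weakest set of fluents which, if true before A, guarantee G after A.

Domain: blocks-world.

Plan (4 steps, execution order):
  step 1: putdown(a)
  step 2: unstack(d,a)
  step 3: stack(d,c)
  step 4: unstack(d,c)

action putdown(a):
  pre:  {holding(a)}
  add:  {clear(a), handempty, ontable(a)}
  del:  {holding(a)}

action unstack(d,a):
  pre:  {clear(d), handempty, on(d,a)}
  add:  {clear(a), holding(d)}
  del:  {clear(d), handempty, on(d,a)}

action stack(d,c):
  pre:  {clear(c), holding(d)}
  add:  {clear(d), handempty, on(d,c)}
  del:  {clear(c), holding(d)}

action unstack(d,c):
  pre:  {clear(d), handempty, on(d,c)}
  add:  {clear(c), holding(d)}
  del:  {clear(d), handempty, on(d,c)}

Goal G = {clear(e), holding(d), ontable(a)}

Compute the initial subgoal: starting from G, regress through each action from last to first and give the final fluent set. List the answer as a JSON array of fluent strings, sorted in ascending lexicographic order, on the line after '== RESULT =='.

Work backward from the goal:
  through step 4 (unstack(d,c)): drop {holding(d)}, keep {clear(e), ontable(a)}, require {clear(d), handempty, on(d,c)}
    → {clear(d), clear(e), handempty, on(d,c), ontable(a)}
  through step 3 (stack(d,c)): drop {clear(d), handempty, on(d,c)}, keep {clear(e), ontable(a)}, require {clear(c), holding(d)}
    → {clear(c), clear(e), holding(d), ontable(a)}
  through step 2 (unstack(d,a)): drop {holding(d)}, keep {clear(c), clear(e), ontable(a)}, require {clear(d), handempty, on(d,a)}
    → {clear(c), clear(d), clear(e), handempty, on(d,a), ontable(a)}
  through step 1 (putdown(a)): drop {handempty, ontable(a)}, keep {clear(c), clear(d), clear(e), on(d,a)}, require {holding(a)}
    → {clear(c), clear(d), clear(e), holding(a), on(d,a)}

== RESULT ==
["clear(c)", "clear(d)", "clear(e)", "holding(a)", "on(d,a)"]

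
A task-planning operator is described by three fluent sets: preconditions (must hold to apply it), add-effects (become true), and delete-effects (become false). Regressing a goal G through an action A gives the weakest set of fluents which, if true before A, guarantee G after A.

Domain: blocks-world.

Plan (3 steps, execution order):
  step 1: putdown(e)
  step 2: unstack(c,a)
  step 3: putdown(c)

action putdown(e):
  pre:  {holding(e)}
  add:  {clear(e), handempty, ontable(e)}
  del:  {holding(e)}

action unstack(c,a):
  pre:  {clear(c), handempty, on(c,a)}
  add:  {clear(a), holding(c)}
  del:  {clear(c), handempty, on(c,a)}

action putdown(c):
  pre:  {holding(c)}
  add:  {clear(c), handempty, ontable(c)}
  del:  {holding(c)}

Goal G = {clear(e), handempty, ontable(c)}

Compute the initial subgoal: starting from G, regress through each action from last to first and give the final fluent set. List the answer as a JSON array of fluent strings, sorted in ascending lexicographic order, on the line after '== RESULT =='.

Regress step by step:
  through step 3 (putdown(c)): drop {handempty, ontable(c)}, keep {clear(e)}, require {holding(c)}
    → {clear(e), holding(c)}
  through step 2 (unstack(c,a)): drop {holding(c)}, keep {clear(e)}, require {clear(c), handempty, on(c,a)}
    → {clear(c), clear(e), handempty, on(c,a)}
  through step 1 (putdown(e)): drop {clear(e), handempty}, keep {clear(c), on(c,a)}, require {holding(e)}
    → {clear(c), holding(e), on(c,a)}

== RESULT ==
["clear(c)", "holding(e)", "on(c,a)"]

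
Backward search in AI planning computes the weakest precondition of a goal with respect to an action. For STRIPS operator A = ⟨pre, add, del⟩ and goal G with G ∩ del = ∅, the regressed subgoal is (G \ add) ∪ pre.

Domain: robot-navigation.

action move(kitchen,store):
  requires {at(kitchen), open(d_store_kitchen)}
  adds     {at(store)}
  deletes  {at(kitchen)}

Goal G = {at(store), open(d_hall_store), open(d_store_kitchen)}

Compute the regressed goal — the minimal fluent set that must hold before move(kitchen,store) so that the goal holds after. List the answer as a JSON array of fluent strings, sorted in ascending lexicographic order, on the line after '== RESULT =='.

Regress:
  G ∩ del = {}  (empty — regression defined)
  G \ add = {at(store), open(d_hall_store), open(d_store_kitchen)} \ {at(store)} = {open(d_hall_store), open(d_store_kitchen)}
  ∪ pre   = {open(d_hall_store), open(d_store_kitchen)} ∪ {at(kitchen), open(d_store_kitchen)}
          = {at(kitchen), open(d_hall_store), open(d_store_kitchen)}

== RESULT ==
["at(kitchen)", "open(d_hall_store)", "open(d_store_kitchen)"]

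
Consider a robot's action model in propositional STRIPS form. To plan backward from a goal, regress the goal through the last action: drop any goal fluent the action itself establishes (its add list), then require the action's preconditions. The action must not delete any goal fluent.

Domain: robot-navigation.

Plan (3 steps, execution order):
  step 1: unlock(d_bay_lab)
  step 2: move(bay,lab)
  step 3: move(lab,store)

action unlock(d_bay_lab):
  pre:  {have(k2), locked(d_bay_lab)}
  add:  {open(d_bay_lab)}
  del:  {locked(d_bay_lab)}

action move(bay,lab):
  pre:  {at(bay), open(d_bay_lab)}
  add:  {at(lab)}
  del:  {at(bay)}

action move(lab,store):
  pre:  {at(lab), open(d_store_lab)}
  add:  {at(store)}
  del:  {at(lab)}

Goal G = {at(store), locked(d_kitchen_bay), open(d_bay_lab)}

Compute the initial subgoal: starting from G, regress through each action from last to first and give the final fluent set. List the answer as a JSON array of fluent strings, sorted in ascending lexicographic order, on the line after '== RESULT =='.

Regress step by step:
  through step 3 (move(lab,store)): drop {at(store)}, keep {locked(d_kitchen_bay), open(d_bay_lab)}, require {at(lab), open(d_store_lab)}
    → {at(lab), locked(d_kitchen_bay), open(d_bay_lab), open(d_store_lab)}
  through step 2 (move(bay,lab)): drop {at(lab)}, keep {locked(d_kitchen_bay), open(d_bay_lab), open(d_store_lab)}, require {at(bay), open(d_bay_lab)}
    → {at(bay), locked(d_kitchen_bay), open(d_bay_lab), open(d_store_lab)}
  through step 1 (unlock(d_bay_lab)): drop {open(d_bay_lab)}, keep {at(bay), locked(d_kitchen_bay), open(d_store_lab)}, require {have(k2), locked(d_bay_lab)}
    → {at(bay), have(k2), locked(d_bay_lab), locked(d_kitchen_bay), open(d_store_lab)}

== RESULT ==
["at(bay)", "have(k2)", "locked(d_bay_lab)", "locked(d_kitchen_bay)", "open(d_store_lab)"]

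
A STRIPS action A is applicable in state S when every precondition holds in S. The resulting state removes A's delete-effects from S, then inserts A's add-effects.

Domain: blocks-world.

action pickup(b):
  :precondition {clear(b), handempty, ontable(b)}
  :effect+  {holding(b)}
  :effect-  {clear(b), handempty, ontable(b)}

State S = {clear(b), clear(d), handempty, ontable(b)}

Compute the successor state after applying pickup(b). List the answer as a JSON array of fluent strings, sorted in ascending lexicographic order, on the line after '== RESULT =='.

Compute (S \ del) ∪ add:
  pre ⊆ S: {clear(b), handempty, ontable(b)} ⊆ S  — applicable
  S \ del = {clear(d)}
  ∪ add   = {clear(d), holding(b)}

== RESULT ==
["clear(d)", "holding(b)"]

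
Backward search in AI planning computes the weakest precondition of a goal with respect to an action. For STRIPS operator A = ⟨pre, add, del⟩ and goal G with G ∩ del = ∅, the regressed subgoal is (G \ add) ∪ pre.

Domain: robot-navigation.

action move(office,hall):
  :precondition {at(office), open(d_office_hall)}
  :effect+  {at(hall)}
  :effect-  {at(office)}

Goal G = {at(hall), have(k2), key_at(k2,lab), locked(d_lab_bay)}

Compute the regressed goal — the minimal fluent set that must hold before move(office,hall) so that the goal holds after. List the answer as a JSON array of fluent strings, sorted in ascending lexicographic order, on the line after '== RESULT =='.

Compute (G \ add) ∪ pre:
  G ∩ del = {}  (empty — regression defined)
  G \ add = {at(hall), have(k2), key_at(k2,lab), locked(d_lab_bay)} \ {at(hall)} = {have(k2), key_at(k2,lab), locked(d_lab_bay)}
  ∪ pre   = {have(k2), key_at(k2,lab), locked(d_lab_bay)} ∪ {at(office), open(d_office_hall)}
          = {at(office), have(k2), key_at(k2,lab), locked(d_lab_bay), open(d_office_hall)}

== RESULT ==
["at(office)", "have(k2)", "key_at(k2,lab)", "locked(d_lab_bay)", "open(d_office_hall)"]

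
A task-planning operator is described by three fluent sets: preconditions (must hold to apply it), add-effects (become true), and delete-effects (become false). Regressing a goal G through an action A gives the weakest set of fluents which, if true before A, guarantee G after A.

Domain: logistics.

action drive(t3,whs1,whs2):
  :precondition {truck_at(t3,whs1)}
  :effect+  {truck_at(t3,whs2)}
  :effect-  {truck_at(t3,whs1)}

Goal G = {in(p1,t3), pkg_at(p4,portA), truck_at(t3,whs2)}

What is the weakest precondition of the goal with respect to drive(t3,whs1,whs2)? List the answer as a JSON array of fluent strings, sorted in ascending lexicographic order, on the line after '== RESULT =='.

Compute (G \ add) ∪ pre:
  G ∩ del = {}  (empty — regression defined)
  G \ add = {in(p1,t3), pkg_at(p4,portA), truck_at(t3,whs2)} \ {truck_at(t3,whs2)} = {in(p1,t3), pkg_at(p4,portA)}
  ∪ pre   = {in(p1,t3), pkg_at(p4,portA)} ∪ {truck_at(t3,whs1)}
          = {in(p1,t3), pkg_at(p4,portA), truck_at(t3,whs1)}

== RESULT ==
["in(p1,t3)", "pkg_at(p4,portA)", "truck_at(t3,whs1)"]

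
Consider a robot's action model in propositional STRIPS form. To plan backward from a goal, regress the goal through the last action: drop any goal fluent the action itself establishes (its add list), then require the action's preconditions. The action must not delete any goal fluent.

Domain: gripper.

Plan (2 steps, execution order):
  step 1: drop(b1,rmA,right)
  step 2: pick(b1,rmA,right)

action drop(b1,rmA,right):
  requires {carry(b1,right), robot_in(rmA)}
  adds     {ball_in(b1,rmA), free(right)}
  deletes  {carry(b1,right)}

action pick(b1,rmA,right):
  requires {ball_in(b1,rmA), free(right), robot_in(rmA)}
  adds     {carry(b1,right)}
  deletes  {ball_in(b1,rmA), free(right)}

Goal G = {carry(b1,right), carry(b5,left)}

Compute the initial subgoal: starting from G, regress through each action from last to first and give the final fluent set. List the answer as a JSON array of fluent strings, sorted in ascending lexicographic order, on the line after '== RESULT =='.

Work backward from the goal:
  through step 2 (pick(b1,rmA,right)): drop {carry(b1,right)}, keep {carry(b5,left)}, require {ball_in(b1,rmA), free(right), robot_in(rmA)}
    → {ball_in(b1,rmA), carry(b5,left), free(right), robot_in(rmA)}
  through step 1 (drop(b1,rmA,right)): drop {ball_in(b1,rmA), free(right)}, keep {carry(b5,left), robot_in(rmA)}, require {carry(b1,right), robot_in(rmA)}
    → {carry(b1,right), carry(b5,left), robot_in(rmA)}

== RESULT ==
["carry(b1,right)", "carry(b5,left)", "robot_in(rmA)"]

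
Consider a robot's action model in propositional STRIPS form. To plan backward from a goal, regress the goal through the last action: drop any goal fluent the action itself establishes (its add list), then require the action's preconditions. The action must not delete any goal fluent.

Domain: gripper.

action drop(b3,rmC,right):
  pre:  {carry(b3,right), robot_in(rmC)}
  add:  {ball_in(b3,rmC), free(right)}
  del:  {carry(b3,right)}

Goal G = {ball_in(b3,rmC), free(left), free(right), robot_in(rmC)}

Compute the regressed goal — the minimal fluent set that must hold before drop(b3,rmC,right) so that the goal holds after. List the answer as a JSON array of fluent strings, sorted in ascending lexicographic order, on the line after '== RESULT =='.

Compute (G \ add) ∪ pre:
  G ∩ del = {}  (empty — regression defined)
  G \ add = {ball_in(b3,rmC), free(left), free(right), robot_in(rmC)} \ {ball_in(b3,rmC), free(right)} = {free(left), robot_in(rmC)}
  ∪ pre   = {free(left), robot_in(rmC)} ∪ {carry(b3,right), robot_in(rmC)}
          = {carry(b3,right), free(left), robot_in(rmC)}

== RESULT ==
["carry(b3,right)", "free(left)", "robot_in(rmC)"]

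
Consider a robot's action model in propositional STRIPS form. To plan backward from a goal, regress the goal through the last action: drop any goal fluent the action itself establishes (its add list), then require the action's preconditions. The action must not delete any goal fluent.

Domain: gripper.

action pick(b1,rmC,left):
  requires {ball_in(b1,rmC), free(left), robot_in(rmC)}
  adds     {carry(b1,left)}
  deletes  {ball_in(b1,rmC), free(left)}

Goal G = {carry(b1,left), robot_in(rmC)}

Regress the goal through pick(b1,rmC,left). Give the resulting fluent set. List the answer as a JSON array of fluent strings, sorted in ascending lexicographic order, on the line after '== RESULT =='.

Compute (G \ add) ∪ pre:
  G ∩ del = {}  (empty — regression defined)
  G \ add = {carry(b1,left), robot_in(rmC)} \ {carry(b1,left)} = {robot_in(rmC)}
  ∪ pre   = {robot_in(rmC)} ∪ {ball_in(b1,rmC), free(left), robot_in(rmC)}
          = {ball_in(b1,rmC), free(left), robot_in(rmC)}

== RESULT ==
["ball_in(b1,rmC)", "free(left)", "robot_in(rmC)"]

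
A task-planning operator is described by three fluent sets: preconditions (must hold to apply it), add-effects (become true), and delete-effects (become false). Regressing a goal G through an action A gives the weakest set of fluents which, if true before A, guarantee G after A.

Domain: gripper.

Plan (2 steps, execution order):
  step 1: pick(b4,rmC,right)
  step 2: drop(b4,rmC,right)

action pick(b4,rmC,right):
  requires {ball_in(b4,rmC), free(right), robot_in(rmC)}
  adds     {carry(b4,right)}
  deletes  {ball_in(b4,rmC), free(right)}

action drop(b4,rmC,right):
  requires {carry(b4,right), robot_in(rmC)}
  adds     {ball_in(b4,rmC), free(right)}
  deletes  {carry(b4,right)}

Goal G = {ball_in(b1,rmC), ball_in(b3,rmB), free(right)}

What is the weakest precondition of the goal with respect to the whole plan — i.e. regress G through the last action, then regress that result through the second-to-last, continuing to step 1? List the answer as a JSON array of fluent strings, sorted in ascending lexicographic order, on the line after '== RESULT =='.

Regress step by step:
  through step 2 (drop(b4,rmC,right)): drop {free(right)}, keep {ball_in(b1,rmC), ball_in(b3,rmB)}, require {carry(b4,right), robot_in(rmC)}
    → {ball_in(b1,rmC), ball_in(b3,rmB), carry(b4,right), robot_in(rmC)}
  through step 1 (pick(b4,rmC,right)): drop {carry(b4,right)}, keep {ball_in(b1,rmC), ball_in(b3,rmB), robot_in(rmC)}, require {ball_in(b4,rmC), free(right), robot_in(rmC)}
    → {ball_in(b1,rmC), ball_in(b3,rmB), ball_in(b4,rmC), free(right), robot_in(rmC)}

== RESULT ==
["ball_in(b1,rmC)", "ball_in(b3,rmB)", "ball_in(b4,rmC)", "free(right)", "robot_in(rmC)"]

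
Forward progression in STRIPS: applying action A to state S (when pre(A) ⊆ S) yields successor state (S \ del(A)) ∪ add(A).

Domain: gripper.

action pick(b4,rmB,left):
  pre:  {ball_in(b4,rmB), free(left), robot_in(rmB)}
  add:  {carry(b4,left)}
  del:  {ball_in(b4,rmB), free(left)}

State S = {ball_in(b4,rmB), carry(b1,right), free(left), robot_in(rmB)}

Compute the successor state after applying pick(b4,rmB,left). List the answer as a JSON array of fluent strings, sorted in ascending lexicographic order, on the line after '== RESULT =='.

Compute (S \ del) ∪ add:
  pre ⊆ S: {ball_in(b4,rmB), free(left), robot_in(rmB)} ⊆ S  — applicable
  S \ del = {carry(b1,right), robot_in(rmB)}
  ∪ add   = {carry(b1,right), carry(b4,left), robot_in(rmB)}

== RESULT ==
["carry(b1,right)", "carry(b4,left)", "robot_in(rmB)"]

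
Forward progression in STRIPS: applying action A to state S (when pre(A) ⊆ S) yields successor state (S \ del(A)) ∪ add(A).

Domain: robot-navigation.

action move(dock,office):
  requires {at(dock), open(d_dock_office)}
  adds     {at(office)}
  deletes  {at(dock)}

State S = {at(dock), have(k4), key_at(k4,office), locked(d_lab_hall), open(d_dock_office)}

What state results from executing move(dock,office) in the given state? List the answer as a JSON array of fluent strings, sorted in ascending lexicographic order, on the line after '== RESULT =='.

Progress:
  pre ⊆ S: {at(dock), open(d_dock_office)} ⊆ S  — applicable
  S \ del = {have(k4), key_at(k4,office), locked(d_lab_hall), open(d_dock_office)}
  ∪ add   = {at(office), have(k4), key_at(k4,office), locked(d_lab_hall), open(d_dock_office)}

== RESULT ==
["at(office)", "have(k4)", "key_at(k4,office)", "locked(d_lab_hall)", "open(d_dock_office)"]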